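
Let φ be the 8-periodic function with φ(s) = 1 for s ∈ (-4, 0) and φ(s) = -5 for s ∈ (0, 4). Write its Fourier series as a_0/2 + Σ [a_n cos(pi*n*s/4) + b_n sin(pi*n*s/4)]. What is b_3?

b_3 = 1/4 ∫_{-4}^{4} φ(s) sin(3*pi*s/4) ds.
Split the integral at the breakpoints.
Directly, an antiderivative of (1) sin(3*pi*s/4) is -4*cos(3*pi*s/4)/(3*pi); evaluating from -4 to 0: ∫_{-4}^{0} (1) sin(3*pi*s/4) ds = (-4/(3*pi)) - (4/(3*pi)) = -8/(3*pi).
Directly, an antiderivative of (-5) sin(3*pi*s/4) is 20*cos(3*pi*s/4)/(3*pi); evaluating from 0 to 4: ∫_{0}^{4} (-5) sin(3*pi*s/4) ds = (-20/(3*pi)) - (20/(3*pi)) = -40/(3*pi).
Summing the pieces and multiplying by (1/4) gives b_3 = -4/pi.

-4/pi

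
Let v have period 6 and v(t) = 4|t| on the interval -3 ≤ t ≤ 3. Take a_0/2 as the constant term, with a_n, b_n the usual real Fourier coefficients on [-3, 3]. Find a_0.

12

a_0 = 1/3 ∫_{-3}^{3} v(t) dt = 1/3 · (36) = 12.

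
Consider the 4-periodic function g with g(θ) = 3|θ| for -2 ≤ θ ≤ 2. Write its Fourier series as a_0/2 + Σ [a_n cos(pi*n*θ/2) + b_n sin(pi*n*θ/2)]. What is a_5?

a_5 = 1/2 ∫_{-2}^{2} g(θ) cos(5*pi*θ/2) dθ.
g is even and cos(5*pi*θ/2) is even, so the integrand is even and a_5 = ∫_0^{2} g(θ) cos(5*pi*θ/2) dθ.
Integrating by parts (boundary term plus one more integral), an antiderivative of (3*θ) cos(5*pi*θ/2) is 6*θ*sin(5*pi*θ/2)/(5*pi) + 12*cos(5*pi*θ/2)/(25*pi**2); evaluating from 0 to 2: ∫_{0}^{2} (3*θ) cos(5*pi*θ/2) dθ = (-12/(25*pi**2)) - (12/(25*pi**2)) = -24/(25*pi**2).
Hence a_5 = -24/(25*pi**2).

-24/(25*pi**2)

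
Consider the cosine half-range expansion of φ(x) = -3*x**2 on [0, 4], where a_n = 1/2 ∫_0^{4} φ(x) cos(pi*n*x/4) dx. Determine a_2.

-48/pi**2

a_2 = 1/2 ∫_0^{4} (-3*x**2) cos(pi*x/2) dx.
Integrating by parts twice (tabular method), an antiderivative of (-3*x**2) cos(pi*x/2) is -6*x**2*sin(pi*x/2)/pi - 24*x*cos(pi*x/2)/pi**2 + 48*sin(pi*x/2)/pi**3; evaluating from 0 to 4: ∫_{0}^{4} (-3*x**2) cos(pi*x/2) dx = (-96/pi**2) - (0) = -96/pi**2.
Hence a_2 = (1/2)·(-96/pi**2) = -48/pi**2.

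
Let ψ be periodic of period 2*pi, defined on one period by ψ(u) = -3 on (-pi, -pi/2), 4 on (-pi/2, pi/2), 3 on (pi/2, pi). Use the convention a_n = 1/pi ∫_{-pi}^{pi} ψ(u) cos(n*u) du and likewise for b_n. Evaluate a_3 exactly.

-8/(3*pi)

a_3 = 1/pi ∫_{-pi}^{pi} ψ(u) cos(3*u) du.
Split the integral at the breakpoints.
Directly, an antiderivative of (-3) cos(3*u) is -sin(3*u); evaluating from -pi to -pi/2: ∫_{-pi}^{-pi/2} (-3) cos(3*u) du = (-1) - (0) = -1.
Directly, an antiderivative of (4) cos(3*u) is 4*sin(3*u)/3; evaluating from -pi/2 to pi/2: ∫_{-pi/2}^{pi/2} (4) cos(3*u) du = (-4/3) - (4/3) = -8/3.
Directly, an antiderivative of (3) cos(3*u) is sin(3*u); evaluating from pi/2 to pi: ∫_{pi/2}^{pi} (3) cos(3*u) du = (0) - (-1) = 1.
Summing the pieces and multiplying by (1/pi) gives a_3 = -8/(3*pi).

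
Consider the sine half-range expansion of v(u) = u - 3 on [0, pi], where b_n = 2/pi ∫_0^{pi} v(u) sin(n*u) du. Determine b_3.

b_3 = 2/pi ∫_0^{pi} (u - 3) sin(3*u) du.
Integrating by parts (boundary term plus one more integral), an antiderivative of (u - 3) sin(3*u) is -u*cos(3*u)/3 + sin(3*u)/9 + cos(3*u); evaluating from 0 to pi: ∫_{0}^{pi} (u - 3) sin(3*u) du = (-1 + pi/3) - (1) = -2 + pi/3.
Hence b_3 = (2/pi)·(-2 + pi/3) = 2/3 - 4/pi.

2/3 - 4/pi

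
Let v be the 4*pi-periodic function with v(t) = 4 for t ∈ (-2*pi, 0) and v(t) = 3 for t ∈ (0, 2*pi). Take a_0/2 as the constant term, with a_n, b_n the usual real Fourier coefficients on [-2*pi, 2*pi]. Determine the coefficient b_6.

b_6 = (1/(2*pi)) ∫_{-2*pi}^{2*pi} v(t) sin(3*t) dt.
Split the integral at the breakpoints.
Directly, an antiderivative of (4) sin(3*t) is -4*cos(3*t)/3; evaluating from -2*pi to 0: ∫_{-2*pi}^{0} (4) sin(3*t) dt = (-4/3) - (-4/3) = 0.
Directly, an antiderivative of (3) sin(3*t) is -cos(3*t); evaluating from 0 to 2*pi: ∫_{0}^{2*pi} (3) sin(3*t) dt = (-1) - (-1) = 0.
Summing the pieces and multiplying by (1/(2*pi)) gives b_6 = 0.

0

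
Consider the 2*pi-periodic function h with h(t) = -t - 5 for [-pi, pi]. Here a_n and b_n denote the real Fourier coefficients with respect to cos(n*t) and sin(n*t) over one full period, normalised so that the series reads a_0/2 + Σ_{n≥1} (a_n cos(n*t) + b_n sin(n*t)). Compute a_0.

-10

a_0 = 1/pi ∫_{-pi}^{pi} h(t) dt = 1/pi · (-10*pi) = -10.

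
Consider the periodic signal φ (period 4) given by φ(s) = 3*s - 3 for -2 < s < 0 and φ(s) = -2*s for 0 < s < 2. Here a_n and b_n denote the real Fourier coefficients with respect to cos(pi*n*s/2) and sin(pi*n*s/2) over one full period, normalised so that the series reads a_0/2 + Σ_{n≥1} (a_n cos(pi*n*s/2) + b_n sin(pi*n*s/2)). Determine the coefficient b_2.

-1/pi

b_2 = 1/2 ∫_{-2}^{2} φ(s) sin(pi*s) ds.
Split the integral at the breakpoints.
Integrating by parts (boundary term plus one more integral), an antiderivative of (3*s - 3) sin(pi*s) is -3*s*cos(pi*s)/pi + 3*sin(pi*s)/pi**2 + 3*cos(pi*s)/pi; evaluating from -2 to 0: ∫_{-2}^{0} (3*s - 3) sin(pi*s) ds = (3/pi) - (9/pi) = -6/pi.
Integrating by parts (boundary term plus one more integral), an antiderivative of (-2*s) sin(pi*s) is 2*s*cos(pi*s)/pi - 2*sin(pi*s)/pi**2; evaluating from 0 to 2: ∫_{0}^{2} (-2*s) sin(pi*s) ds = (4/pi) - (0) = 4/pi.
Summing the pieces and multiplying by (1/2) gives b_2 = -1/pi.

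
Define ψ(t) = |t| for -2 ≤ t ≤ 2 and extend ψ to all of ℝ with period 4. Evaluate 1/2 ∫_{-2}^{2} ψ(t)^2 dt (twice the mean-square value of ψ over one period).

1/2 ∫_{-2}^{2} ψ(t)^2 dt = 1/2 · (16/3) = 8/3.

8/3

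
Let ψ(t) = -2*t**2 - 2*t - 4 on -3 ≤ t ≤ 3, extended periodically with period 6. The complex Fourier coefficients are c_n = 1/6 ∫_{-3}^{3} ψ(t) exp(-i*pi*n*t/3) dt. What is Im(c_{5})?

Since ψ is real-valued, Im(c_{5}) = -1/6 ∫_{-3}^{3} ψ(t) sin(5*pi*t/3) dt = -b_{5}/2.
Integrating by parts twice (tabular method), an antiderivative of (-2*t**2 - 2*t - 4) sin(5*pi*t/3) is 6*t**2*cos(5*pi*t/3)/(5*pi) - 36*t*sin(5*pi*t/3)/(25*pi**2) + 6*t*cos(5*pi*t/3)/(5*pi) - 18*sin(5*pi*t/3)/(25*pi**2) - 108*cos(5*pi*t/3)/(125*pi**3) + 12*cos(5*pi*t/3)/(5*pi); evaluating from -3 to 3: ∫_{-3}^{3} (-2*t**2 - 2*t - 4) sin(5*pi*t/3) dt = (12*(9 - 175*pi**2)/(125*pi**3)) - (12*(9 - 100*pi**2)/(125*pi**3)) = -36/(5*pi).
Hence Im(c_{5}) = (-1/6)·(-36/(5*pi)) = 6/(5*pi).

6/(5*pi)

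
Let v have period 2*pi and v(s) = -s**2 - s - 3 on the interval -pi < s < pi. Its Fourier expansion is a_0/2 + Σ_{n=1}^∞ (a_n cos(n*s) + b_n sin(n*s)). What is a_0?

a_0 = 1/pi ∫_{-pi}^{pi} v(s) ds = 1/pi · (-2*pi*(9 + pi**2)/3) = -2*pi**2/3 - 6.

-2*pi**2/3 - 6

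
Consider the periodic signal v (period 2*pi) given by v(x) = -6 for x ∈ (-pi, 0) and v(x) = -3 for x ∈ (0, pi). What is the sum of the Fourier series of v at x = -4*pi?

-9/2

x = -4*pi differs from x = 0 by -2 full period(s), and the series is 2*pi-periodic.
At x = 0 the one-sided limits are v(0^-) = -6 and v(0^+) = -3.
By Dirichlet's theorem the series converges to their average, [(-6) + (-3)]/2 = -9/2.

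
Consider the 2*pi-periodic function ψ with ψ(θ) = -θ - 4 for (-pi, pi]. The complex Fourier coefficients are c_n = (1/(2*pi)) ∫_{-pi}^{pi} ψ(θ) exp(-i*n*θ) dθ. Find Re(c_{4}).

0

Since ψ is real-valued, Re(c_{4}) = (1/(2*pi)) ∫_{-pi}^{pi} ψ(θ) cos(4*θ) dθ = a_{4}/2.
Integrating by parts (boundary term plus one more integral), an antiderivative of (-θ - 4) cos(4*θ) is -θ*sin(4*θ)/4 - sin(4*θ) - cos(4*θ)/16; evaluating from -pi to pi: ∫_{-pi}^{pi} (-θ - 4) cos(4*θ) dθ = (-1/16) - (-1/16) = 0.
Hence Re(c_{4}) = (1/(2*pi))·(0) = 0.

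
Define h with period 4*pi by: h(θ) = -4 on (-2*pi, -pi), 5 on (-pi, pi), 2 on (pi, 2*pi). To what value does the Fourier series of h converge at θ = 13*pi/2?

-4

θ = 13*pi/2 differs from θ = -3*pi/2 by 2 full period(s), and the series is 4*pi-periodic.
h is continuous at θ = -3*pi/2 with value -4, so the series converges to -4 there.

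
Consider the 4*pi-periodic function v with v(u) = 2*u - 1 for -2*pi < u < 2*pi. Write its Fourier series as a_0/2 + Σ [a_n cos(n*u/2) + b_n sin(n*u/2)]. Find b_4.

b_4 = (1/(2*pi)) ∫_{-2*pi}^{2*pi} v(u) sin(2*u) du.
Integrating by parts (boundary term plus one more integral), an antiderivative of (2*u - 1) sin(2*u) is -u*cos(2*u) + sin(2*u)/2 + cos(2*u)/2; evaluating from -2*pi to 2*pi: ∫_{-2*pi}^{2*pi} (2*u - 1) sin(2*u) du = (1/2 - 2*pi) - (1/2 + 2*pi) = -4*pi.
Hence b_4 = (1/(2*pi))·(-4*pi) = -2.

-2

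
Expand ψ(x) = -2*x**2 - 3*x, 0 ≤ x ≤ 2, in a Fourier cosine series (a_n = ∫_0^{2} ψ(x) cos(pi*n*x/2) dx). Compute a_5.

56/(25*pi**2)

a_5 = ∫_0^{2} (-2*x**2 - 3*x) cos(5*pi*x/2) dx.
Integrating by parts twice (tabular method), an antiderivative of (-2*x**2 - 3*x) cos(5*pi*x/2) is -4*x**2*sin(5*pi*x/2)/(5*pi) - 6*x*sin(5*pi*x/2)/(5*pi) - 16*x*cos(5*pi*x/2)/(25*pi**2) + 32*sin(5*pi*x/2)/(125*pi**3) - 12*cos(5*pi*x/2)/(25*pi**2); evaluating from 0 to 2: ∫_{0}^{2} (-2*x**2 - 3*x) cos(5*pi*x/2) dx = (44/(25*pi**2)) - (-12/(25*pi**2)) = 56/(25*pi**2).
Hence a_5 = 56/(25*pi**2).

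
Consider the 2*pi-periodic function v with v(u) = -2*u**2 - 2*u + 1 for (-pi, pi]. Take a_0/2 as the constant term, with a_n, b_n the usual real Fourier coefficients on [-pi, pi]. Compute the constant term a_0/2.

a_0 = 1/pi ∫_{-pi}^{pi} v(u) du = 1/pi · (-4*pi**3/3 + 2*pi) = 2 - 4*pi**2/3.
So the constant term a_0/2 = 1 - 2*pi**2/3.

1 - 2*pi**2/3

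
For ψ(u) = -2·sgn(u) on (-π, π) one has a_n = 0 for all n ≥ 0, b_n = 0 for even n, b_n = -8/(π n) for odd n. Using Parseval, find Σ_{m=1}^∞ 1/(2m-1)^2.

pi**2/8

Parseval: Σ b_n^2 = (1/π) ∫_{-π}^{π} ψ(u)^2 du = 8.
Only odd n contribute, with b_n^2 = 64/(π^2 n^2), so Σ_{m≥1} 1/(2m-1)^2 = π^2·(8)/64 = pi**2/8.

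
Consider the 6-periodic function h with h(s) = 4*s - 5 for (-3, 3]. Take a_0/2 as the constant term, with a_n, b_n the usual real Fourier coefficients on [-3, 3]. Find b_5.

24/(5*pi)

b_5 = 1/3 ∫_{-3}^{3} h(s) sin(5*pi*s/3) ds.
Integrating by parts (boundary term plus one more integral), an antiderivative of (4*s - 5) sin(5*pi*s/3) is -12*s*cos(5*pi*s/3)/(5*pi) + 36*sin(5*pi*s/3)/(25*pi**2) + 3*cos(5*pi*s/3)/pi; evaluating from -3 to 3: ∫_{-3}^{3} (4*s - 5) sin(5*pi*s/3) ds = (21/(5*pi)) - (-51/(5*pi)) = 72/(5*pi).
Hence b_5 = (1/3)·(72/(5*pi)) = 24/(5*pi).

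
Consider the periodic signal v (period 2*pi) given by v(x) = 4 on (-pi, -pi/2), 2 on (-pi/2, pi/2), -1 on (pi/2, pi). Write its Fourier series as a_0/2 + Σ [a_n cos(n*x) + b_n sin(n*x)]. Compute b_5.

-1/pi

b_5 = 1/pi ∫_{-pi}^{pi} v(x) sin(5*x) dx.
Split the integral at the breakpoints.
Directly, an antiderivative of (4) sin(5*x) is -4*cos(5*x)/5; evaluating from -pi to -pi/2: ∫_{-pi}^{-pi/2} (4) sin(5*x) dx = (0) - (4/5) = -4/5.
Directly, an antiderivative of (2) sin(5*x) is -2*cos(5*x)/5; evaluating from -pi/2 to pi/2: ∫_{-pi/2}^{pi/2} (2) sin(5*x) dx = (0) - (0) = 0.
Directly, an antiderivative of (-1) sin(5*x) is cos(5*x)/5; evaluating from pi/2 to pi: ∫_{pi/2}^{pi} (-1) sin(5*x) dx = (-1/5) - (0) = -1/5.
Summing the pieces and multiplying by (1/pi) gives b_5 = -1/pi.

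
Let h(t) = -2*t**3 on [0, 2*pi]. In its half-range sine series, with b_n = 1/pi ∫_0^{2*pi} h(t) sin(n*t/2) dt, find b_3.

64/9 - 32*pi**2/3

b_3 = 1/pi ∫_0^{2*pi} (-2*t**3) sin(3*t/2) dt.
Integrating by parts three times (tabular method), an antiderivative of (-2*t**3) sin(3*t/2) is 4*t**3*cos(3*t/2)/3 - 8*t**2*sin(3*t/2)/3 - 32*t*cos(3*t/2)/9 + 64*sin(3*t/2)/27; evaluating from 0 to 2*pi: ∫_{0}^{2*pi} (-2*t**3) sin(3*t/2) dt = (32*pi*(2 - 3*pi**2)/9) - (0) = 32*pi*(2 - 3*pi**2)/9.
Hence b_3 = (1/pi)·(32*pi*(2 - 3*pi**2)/9) = 64/9 - 32*pi**2/3.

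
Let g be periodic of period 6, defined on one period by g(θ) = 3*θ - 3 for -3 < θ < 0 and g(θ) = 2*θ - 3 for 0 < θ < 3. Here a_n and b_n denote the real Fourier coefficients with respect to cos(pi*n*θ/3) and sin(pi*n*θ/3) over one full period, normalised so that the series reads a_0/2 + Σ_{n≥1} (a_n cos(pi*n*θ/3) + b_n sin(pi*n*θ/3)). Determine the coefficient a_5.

a_5 = 1/3 ∫_{-3}^{3} g(θ) cos(5*pi*θ/3) dθ.
Split the integral at the breakpoints.
Integrating by parts (boundary term plus one more integral), an antiderivative of (3*θ - 3) cos(5*pi*θ/3) is 9*θ*sin(5*pi*θ/3)/(5*pi) - 9*sin(5*pi*θ/3)/(5*pi) + 27*cos(5*pi*θ/3)/(25*pi**2); evaluating from -3 to 0: ∫_{-3}^{0} (3*θ - 3) cos(5*pi*θ/3) dθ = (27/(25*pi**2)) - (-27/(25*pi**2)) = 54/(25*pi**2).
Integrating by parts (boundary term plus one more integral), an antiderivative of (2*θ - 3) cos(5*pi*θ/3) is 6*θ*sin(5*pi*θ/3)/(5*pi) - 9*sin(5*pi*θ/3)/(5*pi) + 18*cos(5*pi*θ/3)/(25*pi**2); evaluating from 0 to 3: ∫_{0}^{3} (2*θ - 3) cos(5*pi*θ/3) dθ = (-18/(25*pi**2)) - (18/(25*pi**2)) = -36/(25*pi**2).
Summing the pieces and multiplying by (1/3) gives a_5 = 6/(25*pi**2).

6/(25*pi**2)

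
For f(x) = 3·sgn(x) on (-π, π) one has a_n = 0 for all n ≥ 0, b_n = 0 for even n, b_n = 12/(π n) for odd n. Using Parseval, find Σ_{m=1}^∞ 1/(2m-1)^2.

pi**2/8

Parseval: Σ b_n^2 = (1/π) ∫_{-π}^{π} f(x)^2 dx = 18.
Only odd n contribute, with b_n^2 = 144/(π^2 n^2), so Σ_{m≥1} 1/(2m-1)^2 = π^2·(18)/144 = pi**2/8.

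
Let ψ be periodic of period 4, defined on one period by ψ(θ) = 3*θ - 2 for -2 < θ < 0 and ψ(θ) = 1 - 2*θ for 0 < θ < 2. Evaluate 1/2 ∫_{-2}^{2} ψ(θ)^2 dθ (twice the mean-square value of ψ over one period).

91/3

1/2 ∫_{-2}^{2} ψ(θ)^2 dθ = 1/2 · (182/3) = 91/3.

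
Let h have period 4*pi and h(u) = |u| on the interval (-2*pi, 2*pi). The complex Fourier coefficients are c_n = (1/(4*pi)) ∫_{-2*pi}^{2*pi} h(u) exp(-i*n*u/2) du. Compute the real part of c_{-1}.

Since h is real-valued, Re(c_{-1}) = (1/(4*pi)) ∫_{-2*pi}^{2*pi} h(u) cos(-u/2) du = a_{1}/2.
h is even and cos(-u/2) is even, so the integrand is even: ∫_{-2*pi}^{2*pi} h(u) cos(-u/2) du = 2∫_0^{2*pi} h(u) cos(-u/2) du.
Integrating by parts (boundary term plus one more integral), an antiderivative of (u) cos(-u/2) is 2*u*sin(u/2) + 4*cos(u/2); evaluating from 0 to 2*pi: ∫_{0}^{2*pi} (u) cos(-u/2) du = (-4) - (4) = -8.
So ∫_{-2*pi}^{2*pi} h(u) cos(-u/2) du = -16.
Hence Re(c_{-1}) = (1/(4*pi))·(-16) = -4/pi.

-4/pi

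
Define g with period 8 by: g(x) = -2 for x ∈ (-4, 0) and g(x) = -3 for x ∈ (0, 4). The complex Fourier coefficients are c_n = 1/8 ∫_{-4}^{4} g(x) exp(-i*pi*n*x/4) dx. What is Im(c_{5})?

1/(5*pi)

Since g is real-valued, Im(c_{5}) = -1/8 ∫_{-4}^{4} g(x) sin(5*pi*x/4) dx = -b_{5}/2.
Split the integral at the breakpoints.
Directly, an antiderivative of (-2) sin(5*pi*x/4) is 8*cos(5*pi*x/4)/(5*pi); evaluating from -4 to 0: ∫_{-4}^{0} (-2) sin(5*pi*x/4) dx = (8/(5*pi)) - (-8/(5*pi)) = 16/(5*pi).
Directly, an antiderivative of (-3) sin(5*pi*x/4) is 12*cos(5*pi*x/4)/(5*pi); evaluating from 0 to 4: ∫_{0}^{4} (-3) sin(5*pi*x/4) dx = (-12/(5*pi)) - (12/(5*pi)) = -24/(5*pi).
So ∫_{-4}^{4} g(x) sin(5*pi*x/4) dx = -8/(5*pi).
Hence Im(c_{5}) = (-1/8)·(-8/(5*pi)) = 1/(5*pi).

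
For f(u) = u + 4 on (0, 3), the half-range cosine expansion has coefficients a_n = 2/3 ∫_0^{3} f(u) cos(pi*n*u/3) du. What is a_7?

a_7 = 2/3 ∫_0^{3} (u + 4) cos(7*pi*u/3) du.
Integrating by parts (boundary term plus one more integral), an antiderivative of (u + 4) cos(7*pi*u/3) is 3*u*sin(7*pi*u/3)/(7*pi) + 12*sin(7*pi*u/3)/(7*pi) + 9*cos(7*pi*u/3)/(49*pi**2); evaluating from 0 to 3: ∫_{0}^{3} (u + 4) cos(7*pi*u/3) du = (-9/(49*pi**2)) - (9/(49*pi**2)) = -18/(49*pi**2).
Hence a_7 = (2/3)·(-18/(49*pi**2)) = -12/(49*pi**2).

-12/(49*pi**2)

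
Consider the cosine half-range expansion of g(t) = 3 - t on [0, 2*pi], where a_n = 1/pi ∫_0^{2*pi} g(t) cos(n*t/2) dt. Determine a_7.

8/(49*pi)

a_7 = 1/pi ∫_0^{2*pi} (3 - t) cos(7*t/2) dt.
Integrating by parts (boundary term plus one more integral), an antiderivative of (3 - t) cos(7*t/2) is -2*t*sin(7*t/2)/7 + 6*sin(7*t/2)/7 - 4*cos(7*t/2)/49; evaluating from 0 to 2*pi: ∫_{0}^{2*pi} (3 - t) cos(7*t/2) dt = (4/49) - (-4/49) = 8/49.
Hence a_7 = (1/pi)·(8/49) = 8/(49*pi).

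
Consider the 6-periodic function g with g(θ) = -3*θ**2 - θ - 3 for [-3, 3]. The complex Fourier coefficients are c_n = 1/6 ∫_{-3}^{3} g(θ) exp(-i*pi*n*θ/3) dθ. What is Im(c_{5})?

3/(5*pi)

Since g is real-valued, Im(c_{5}) = -1/6 ∫_{-3}^{3} g(θ) sin(5*pi*θ/3) dθ = -b_{5}/2.
Integrating by parts twice (tabular method), an antiderivative of (-3*θ**2 - θ - 3) sin(5*pi*θ/3) is 9*θ**2*cos(5*pi*θ/3)/(5*pi) - 54*θ*sin(5*pi*θ/3)/(25*pi**2) + 3*θ*cos(5*pi*θ/3)/(5*pi) - 9*sin(5*pi*θ/3)/(25*pi**2) - 162*cos(5*pi*θ/3)/(125*pi**3) + 9*cos(5*pi*θ/3)/(5*pi); evaluating from -3 to 3: ∫_{-3}^{3} (-3*θ**2 - θ - 3) sin(5*pi*θ/3) dθ = (9*(18 - 275*pi**2)/(125*pi**3)) - (81*(2 - 25*pi**2)/(125*pi**3)) = -18/(5*pi).
Hence Im(c_{5}) = (-1/6)·(-18/(5*pi)) = 3/(5*pi).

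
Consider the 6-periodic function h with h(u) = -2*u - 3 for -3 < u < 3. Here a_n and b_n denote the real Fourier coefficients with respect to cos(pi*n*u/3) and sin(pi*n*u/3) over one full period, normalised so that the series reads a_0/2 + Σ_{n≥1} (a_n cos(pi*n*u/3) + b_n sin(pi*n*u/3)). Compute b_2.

6/pi

b_2 = 1/3 ∫_{-3}^{3} h(u) sin(2*pi*u/3) du.
Integrating by parts (boundary term plus one more integral), an antiderivative of (-2*u - 3) sin(2*pi*u/3) is 3*u*cos(2*pi*u/3)/pi - 9*sin(2*pi*u/3)/(2*pi**2) + 9*cos(2*pi*u/3)/(2*pi); evaluating from -3 to 3: ∫_{-3}^{3} (-2*u - 3) sin(2*pi*u/3) du = (27/(2*pi)) - (-9/(2*pi)) = 18/pi.
Hence b_2 = (1/3)·(18/pi) = 6/pi.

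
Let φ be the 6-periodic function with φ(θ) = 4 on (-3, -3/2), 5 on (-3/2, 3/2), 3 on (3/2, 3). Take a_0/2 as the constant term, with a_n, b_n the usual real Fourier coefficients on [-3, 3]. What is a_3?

-1/pi

a_3 = 1/3 ∫_{-3}^{3} φ(θ) cos(pi*θ) dθ.
Split the integral at the breakpoints.
Directly, an antiderivative of (4) cos(pi*θ) is 4*sin(pi*θ)/pi; evaluating from -3 to -3/2: ∫_{-3}^{-3/2} (4) cos(pi*θ) dθ = (4/pi) - (0) = 4/pi.
Directly, an antiderivative of (5) cos(pi*θ) is 5*sin(pi*θ)/pi; evaluating from -3/2 to 3/2: ∫_{-3/2}^{3/2} (5) cos(pi*θ) dθ = (-5/pi) - (5/pi) = -10/pi.
Directly, an antiderivative of (3) cos(pi*θ) is 3*sin(pi*θ)/pi; evaluating from 3/2 to 3: ∫_{3/2}^{3} (3) cos(pi*θ) dθ = (0) - (-3/pi) = 3/pi.
Summing the pieces and multiplying by (1/3) gives a_3 = -1/pi.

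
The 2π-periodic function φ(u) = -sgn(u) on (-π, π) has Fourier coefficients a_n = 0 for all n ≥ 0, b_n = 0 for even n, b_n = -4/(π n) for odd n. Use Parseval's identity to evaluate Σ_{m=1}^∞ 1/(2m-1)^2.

Parseval: Σ b_n^2 = (1/π) ∫_{-π}^{π} φ(u)^2 du = 2.
Only odd n contribute, with b_n^2 = 16/(π^2 n^2), so Σ_{m≥1} 1/(2m-1)^2 = π^2·(2)/16 = pi**2/8.

pi**2/8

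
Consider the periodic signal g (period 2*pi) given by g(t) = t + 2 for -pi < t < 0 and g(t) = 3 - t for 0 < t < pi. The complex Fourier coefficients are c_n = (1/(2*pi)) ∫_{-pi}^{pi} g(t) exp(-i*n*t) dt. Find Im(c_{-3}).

1/(3*pi)

Since g is real-valued, Im(c_{-3}) = -(1/(2*pi)) ∫_{-pi}^{pi} g(t) sin(-3*t) dt = b_{3}/2.
Split the integral at the breakpoints.
Integrating by parts (boundary term plus one more integral), an antiderivative of (t + 2) sin(-3*t) is t*cos(3*t)/3 - sin(3*t)/9 + 2*cos(3*t)/3; evaluating from -pi to 0: ∫_{-pi}^{0} (t + 2) sin(-3*t) dt = (2/3) - (-2/3 + pi/3) = 4/3 - pi/3.
Integrating by parts (boundary term plus one more integral), an antiderivative of (3 - t) sin(-3*t) is -t*cos(3*t)/3 + sin(3*t)/9 + cos(3*t); evaluating from 0 to pi: ∫_{0}^{pi} (3 - t) sin(-3*t) dt = (-1 + pi/3) - (1) = -2 + pi/3.
So ∫_{-pi}^{pi} g(t) sin(-3*t) dt = -2/3.
Hence Im(c_{-3}) = (-1/(2*pi))·(-2/3) = 1/(3*pi).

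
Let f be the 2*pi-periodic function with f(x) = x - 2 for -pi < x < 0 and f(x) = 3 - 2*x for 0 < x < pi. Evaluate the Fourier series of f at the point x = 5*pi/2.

x = 5*pi/2 differs from x = pi/2 by 1 full period(s), and the series is 2*pi-periodic.
f is continuous at x = pi/2 with value 3 - pi, so the series converges to 3 - pi there.

3 - pi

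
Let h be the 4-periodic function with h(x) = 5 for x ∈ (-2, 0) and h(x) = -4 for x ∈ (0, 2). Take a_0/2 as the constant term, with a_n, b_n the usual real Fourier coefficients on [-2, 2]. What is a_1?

0

a_1 = 1/2 ∫_{-2}^{2} h(x) cos(pi*x/2) dx.
Split the integral at the breakpoints.
Directly, an antiderivative of (5) cos(pi*x/2) is 10*sin(pi*x/2)/pi; evaluating from -2 to 0: ∫_{-2}^{0} (5) cos(pi*x/2) dx = (0) - (0) = 0.
Directly, an antiderivative of (-4) cos(pi*x/2) is -8*sin(pi*x/2)/pi; evaluating from 0 to 2: ∫_{0}^{2} (-4) cos(pi*x/2) dx = (0) - (0) = 0.
Summing the pieces and multiplying by (1/2) gives a_1 = 0.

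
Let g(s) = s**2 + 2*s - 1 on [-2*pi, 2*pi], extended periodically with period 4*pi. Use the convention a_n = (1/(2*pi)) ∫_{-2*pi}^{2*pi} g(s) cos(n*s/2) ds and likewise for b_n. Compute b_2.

b_2 = (1/(2*pi)) ∫_{-2*pi}^{2*pi} g(s) sin(s) ds.
Integrating by parts twice (tabular method), an antiderivative of (s**2 + 2*s - 1) sin(s) is -s**2*cos(s) + 2*s*sin(s) - 2*s*cos(s) + 2*sin(s) + 3*cos(s); evaluating from -2*pi to 2*pi: ∫_{-2*pi}^{2*pi} (s**2 + 2*s - 1) sin(s) ds = (-4*pi**2 - 4*pi + 3) - (-4*pi**2 + 3 + 4*pi) = -8*pi.
Hence b_2 = (1/(2*pi))·(-8*pi) = -4.

-4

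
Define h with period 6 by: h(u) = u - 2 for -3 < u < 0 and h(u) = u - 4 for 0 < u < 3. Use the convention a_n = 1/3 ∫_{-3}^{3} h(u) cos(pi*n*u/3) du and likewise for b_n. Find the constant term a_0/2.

a_0 = 1/3 ∫_{-3}^{3} h(u) du = 1/3 · (-18) = -6.
So the constant term a_0/2 = -3.

-3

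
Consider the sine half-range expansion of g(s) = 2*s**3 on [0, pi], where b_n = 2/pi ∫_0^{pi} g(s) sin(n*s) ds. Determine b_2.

3 - 2*pi**2

b_2 = 2/pi ∫_0^{pi} (2*s**3) sin(2*s) ds.
Integrating by parts three times (tabular method), an antiderivative of (2*s**3) sin(2*s) is -s**3*cos(2*s) + 3*s**2*sin(2*s)/2 + 3*s*cos(2*s)/2 - 3*sin(2*s)/4; evaluating from 0 to pi: ∫_{0}^{pi} (2*s**3) sin(2*s) ds = (pi*(3/2 - pi**2)) - (0) = pi*(3/2 - pi**2).
Hence b_2 = (2/pi)·(pi*(3/2 - pi**2)) = 3 - 2*pi**2.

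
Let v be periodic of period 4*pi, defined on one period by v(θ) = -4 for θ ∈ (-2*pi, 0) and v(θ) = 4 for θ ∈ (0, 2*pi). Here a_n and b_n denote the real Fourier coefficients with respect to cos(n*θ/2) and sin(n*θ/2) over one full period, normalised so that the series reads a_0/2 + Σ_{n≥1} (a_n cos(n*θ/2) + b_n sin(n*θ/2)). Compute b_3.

16/(3*pi)

b_3 = (1/(2*pi)) ∫_{-2*pi}^{2*pi} v(θ) sin(3*θ/2) dθ.
v is odd and sin(3*θ/2) is odd, so the integrand is even and b_3 = 1/pi ∫_0^{2*pi} v(θ) sin(3*θ/2) dθ.
Directly, an antiderivative of (4) sin(3*θ/2) is -8*cos(3*θ/2)/3; evaluating from 0 to 2*pi: ∫_{0}^{2*pi} (4) sin(3*θ/2) dθ = (8/3) - (-8/3) = 16/3.
Hence b_3 = (1/pi)·(16/3) = 16/(3*pi).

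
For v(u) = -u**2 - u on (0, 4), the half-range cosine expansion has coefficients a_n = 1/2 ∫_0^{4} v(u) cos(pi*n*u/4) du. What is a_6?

-16/(9*pi**2)

a_6 = 1/2 ∫_0^{4} (-u**2 - u) cos(3*pi*u/2) du.
Integrating by parts twice (tabular method), an antiderivative of (-u**2 - u) cos(3*pi*u/2) is -2*u**2*sin(3*pi*u/2)/(3*pi) - 2*u*sin(3*pi*u/2)/(3*pi) - 8*u*cos(3*pi*u/2)/(9*pi**2) + 16*sin(3*pi*u/2)/(27*pi**3) - 4*cos(3*pi*u/2)/(9*pi**2); evaluating from 0 to 4: ∫_{0}^{4} (-u**2 - u) cos(3*pi*u/2) du = (-4/pi**2) - (-4/(9*pi**2)) = -32/(9*pi**2).
Hence a_6 = (1/2)·(-32/(9*pi**2)) = -16/(9*pi**2).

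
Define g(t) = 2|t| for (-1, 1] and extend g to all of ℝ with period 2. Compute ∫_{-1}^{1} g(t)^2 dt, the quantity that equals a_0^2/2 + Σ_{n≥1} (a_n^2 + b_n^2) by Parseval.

8/3

∫_{-1}^{1} g(t)^2 dt = 8/3.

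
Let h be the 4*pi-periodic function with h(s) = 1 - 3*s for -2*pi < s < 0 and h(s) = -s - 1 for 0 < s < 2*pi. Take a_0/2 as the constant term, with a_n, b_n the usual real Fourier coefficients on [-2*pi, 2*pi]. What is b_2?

b_2 = (1/(2*pi)) ∫_{-2*pi}^{2*pi} h(s) sin(s) ds.
Split the integral at the breakpoints.
Integrating by parts (boundary term plus one more integral), an antiderivative of (1 - 3*s) sin(s) is 3*s*cos(s) - 3*sin(s) - cos(s); evaluating from -2*pi to 0: ∫_{-2*pi}^{0} (1 - 3*s) sin(s) ds = (-1) - (-6*pi - 1) = 6*pi.
Integrating by parts (boundary term plus one more integral), an antiderivative of (-s - 1) sin(s) is s*cos(s) - sin(s) + cos(s); evaluating from 0 to 2*pi: ∫_{0}^{2*pi} (-s - 1) sin(s) ds = (1 + 2*pi) - (1) = 2*pi.
Summing the pieces and multiplying by (1/(2*pi)) gives b_2 = 4.

4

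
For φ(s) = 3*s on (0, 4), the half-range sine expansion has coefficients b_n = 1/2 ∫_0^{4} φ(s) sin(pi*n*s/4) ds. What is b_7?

24/(7*pi)

b_7 = 1/2 ∫_0^{4} (3*s) sin(7*pi*s/4) ds.
Integrating by parts (boundary term plus one more integral), an antiderivative of (3*s) sin(7*pi*s/4) is -12*s*cos(7*pi*s/4)/(7*pi) + 48*sin(7*pi*s/4)/(49*pi**2); evaluating from 0 to 4: ∫_{0}^{4} (3*s) sin(7*pi*s/4) ds = (48/(7*pi)) - (0) = 48/(7*pi).
Hence b_7 = (1/2)·(48/(7*pi)) = 24/(7*pi).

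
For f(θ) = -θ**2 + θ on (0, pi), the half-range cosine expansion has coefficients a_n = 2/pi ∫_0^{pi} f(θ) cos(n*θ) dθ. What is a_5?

4*(-1 + pi)/(25*pi)

a_5 = 2/pi ∫_0^{pi} (-θ**2 + θ) cos(5*θ) dθ.
Integrating by parts twice (tabular method), an antiderivative of (-θ**2 + θ) cos(5*θ) is -θ**2*sin(5*θ)/5 + θ*sin(5*θ)/5 - 2*θ*cos(5*θ)/25 + 2*sin(5*θ)/125 + cos(5*θ)/25; evaluating from 0 to pi: ∫_{0}^{pi} (-θ**2 + θ) cos(5*θ) dθ = (-1/25 + 2*pi/25) - (1/25) = -2/25 + 2*pi/25.
Hence a_5 = (2/pi)·(-2/25 + 2*pi/25) = 4*(-1 + pi)/(25*pi).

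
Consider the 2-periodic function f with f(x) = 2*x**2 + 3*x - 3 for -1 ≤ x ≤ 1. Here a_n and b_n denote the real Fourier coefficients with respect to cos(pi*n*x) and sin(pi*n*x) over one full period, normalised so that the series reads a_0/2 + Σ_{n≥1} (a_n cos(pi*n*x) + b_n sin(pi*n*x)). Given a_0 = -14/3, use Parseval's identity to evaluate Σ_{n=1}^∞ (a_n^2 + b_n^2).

302/45

Parseval: a_0^2/2 + Σ_{n≥1} (a_n^2+b_n^2) = ∫_{-1}^{1} f(x)^2 dx = 88/5.
Subtract a_0^2/2 = 98/9: Σ (a_n^2+b_n^2) = 302/45.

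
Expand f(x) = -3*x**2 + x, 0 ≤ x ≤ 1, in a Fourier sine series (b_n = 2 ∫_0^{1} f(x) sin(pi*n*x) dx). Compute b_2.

2/pi

b_2 = 2 ∫_0^{1} (-3*x**2 + x) sin(2*pi*x) dx.
Integrating by parts twice (tabular method), an antiderivative of (-3*x**2 + x) sin(2*pi*x) is 3*x**2*cos(2*pi*x)/(2*pi) - 3*x*sin(2*pi*x)/(2*pi**2) - x*cos(2*pi*x)/(2*pi) + sin(2*pi*x)/(4*pi**2) - 3*cos(2*pi*x)/(4*pi**3); evaluating from 0 to 1: ∫_{0}^{1} (-3*x**2 + x) sin(2*pi*x) dx = ((-3/4 + pi**2)/pi**3) - (-3/(4*pi**3)) = 1/pi.
Hence b_2 = 2·(1/pi) = 2/pi.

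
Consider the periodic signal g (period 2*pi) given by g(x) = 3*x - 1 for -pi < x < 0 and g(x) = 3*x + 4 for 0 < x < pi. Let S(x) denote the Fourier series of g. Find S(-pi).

3/2

At x = -pi the one-sided limits are g(-pi^-) = 4 + 3*pi and g(-pi^+) = -3*pi - 1.
By Dirichlet's theorem the series converges to their average, [(4 + 3*pi) + (-3*pi - 1)]/2 = 3/2.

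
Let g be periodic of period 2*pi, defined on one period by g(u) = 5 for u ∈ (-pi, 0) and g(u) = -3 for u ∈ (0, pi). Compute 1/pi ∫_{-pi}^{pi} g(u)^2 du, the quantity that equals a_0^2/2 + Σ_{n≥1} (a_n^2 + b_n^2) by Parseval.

34

1/pi ∫_{-pi}^{pi} g(u)^2 du = 1/pi · (34*pi) = 34.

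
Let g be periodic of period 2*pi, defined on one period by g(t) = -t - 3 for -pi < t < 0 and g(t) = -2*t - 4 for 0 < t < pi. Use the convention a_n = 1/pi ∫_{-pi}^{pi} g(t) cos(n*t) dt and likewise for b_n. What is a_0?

a_0 = 1/pi ∫_{-pi}^{pi} g(t) dt = 1/pi · (-pi*(pi + 14)/2) = -7 - pi/2.

-7 - pi/2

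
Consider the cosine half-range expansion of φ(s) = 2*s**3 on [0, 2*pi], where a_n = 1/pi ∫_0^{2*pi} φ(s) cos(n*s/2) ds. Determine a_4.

6*pi

a_4 = 1/pi ∫_0^{2*pi} (2*s**3) cos(2*s) ds.
Integrating by parts three times (tabular method), an antiderivative of (2*s**3) cos(2*s) is s**3*sin(2*s) + 3*s**2*cos(2*s)/2 - 3*s*sin(2*s)/2 - 3*cos(2*s)/4; evaluating from 0 to 2*pi: ∫_{0}^{2*pi} (2*s**3) cos(2*s) ds = (-3/4 + 6*pi**2) - (-3/4) = 6*pi**2.
Hence a_4 = (1/pi)·(6*pi**2) = 6*pi.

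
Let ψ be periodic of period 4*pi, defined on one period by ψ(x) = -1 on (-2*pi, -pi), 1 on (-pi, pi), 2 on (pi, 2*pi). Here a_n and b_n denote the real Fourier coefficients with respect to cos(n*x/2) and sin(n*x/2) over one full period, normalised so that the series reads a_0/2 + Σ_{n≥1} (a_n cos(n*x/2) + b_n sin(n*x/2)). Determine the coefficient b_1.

3/pi

b_1 = (1/(2*pi)) ∫_{-2*pi}^{2*pi} ψ(x) sin(x/2) dx.
Split the integral at the breakpoints.
Directly, an antiderivative of (-1) sin(x/2) is 2*cos(x/2); evaluating from -2*pi to -pi: ∫_{-2*pi}^{-pi} (-1) sin(x/2) dx = (0) - (-2) = 2.
Directly, an antiderivative of (1) sin(x/2) is -2*cos(x/2); evaluating from -pi to pi: ∫_{-pi}^{pi} (1) sin(x/2) dx = (0) - (0) = 0.
Directly, an antiderivative of (2) sin(x/2) is -4*cos(x/2); evaluating from pi to 2*pi: ∫_{pi}^{2*pi} (2) sin(x/2) dx = (4) - (0) = 4.
Summing the pieces and multiplying by (1/(2*pi)) gives b_1 = 3/pi.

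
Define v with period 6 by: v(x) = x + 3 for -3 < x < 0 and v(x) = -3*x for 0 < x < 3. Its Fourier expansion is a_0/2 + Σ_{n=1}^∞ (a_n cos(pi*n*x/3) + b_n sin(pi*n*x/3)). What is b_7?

-12/(7*pi)

b_7 = 1/3 ∫_{-3}^{3} v(x) sin(7*pi*x/3) dx.
Split the integral at the breakpoints.
Integrating by parts (boundary term plus one more integral), an antiderivative of (x + 3) sin(7*pi*x/3) is -3*x*cos(7*pi*x/3)/(7*pi) + 9*sin(7*pi*x/3)/(49*pi**2) - 9*cos(7*pi*x/3)/(7*pi); evaluating from -3 to 0: ∫_{-3}^{0} (x + 3) sin(7*pi*x/3) dx = (-9/(7*pi)) - (0) = -9/(7*pi).
Integrating by parts (boundary term plus one more integral), an antiderivative of (-3*x) sin(7*pi*x/3) is 9*x*cos(7*pi*x/3)/(7*pi) - 27*sin(7*pi*x/3)/(49*pi**2); evaluating from 0 to 3: ∫_{0}^{3} (-3*x) sin(7*pi*x/3) dx = (-27/(7*pi)) - (0) = -27/(7*pi).
Summing the pieces and multiplying by (1/3) gives b_7 = -12/(7*pi).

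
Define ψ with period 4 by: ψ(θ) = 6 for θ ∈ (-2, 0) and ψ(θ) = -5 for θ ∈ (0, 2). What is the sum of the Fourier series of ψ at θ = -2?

1/2

At θ = -2 the one-sided limits are ψ(-2^-) = -5 and ψ(-2^+) = 6.
By Dirichlet's theorem the series converges to their average, [(-5) + (6)]/2 = 1/2.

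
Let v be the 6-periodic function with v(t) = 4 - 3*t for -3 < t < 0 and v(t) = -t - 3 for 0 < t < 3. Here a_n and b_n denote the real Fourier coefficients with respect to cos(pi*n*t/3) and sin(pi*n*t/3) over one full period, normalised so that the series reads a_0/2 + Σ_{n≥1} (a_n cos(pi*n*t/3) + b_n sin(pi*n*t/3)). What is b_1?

b_1 = 1/3 ∫_{-3}^{3} v(t) sin(pi*t/3) dt.
Split the integral at the breakpoints.
Integrating by parts (boundary term plus one more integral), an antiderivative of (4 - 3*t) sin(pi*t/3) is 9*t*cos(pi*t/3)/pi - 27*sin(pi*t/3)/pi**2 - 12*cos(pi*t/3)/pi; evaluating from -3 to 0: ∫_{-3}^{0} (4 - 3*t) sin(pi*t/3) dt = (-12/pi) - (39/pi) = -51/pi.
Integrating by parts (boundary term plus one more integral), an antiderivative of (-t - 3) sin(pi*t/3) is 3*t*cos(pi*t/3)/pi - 9*sin(pi*t/3)/pi**2 + 9*cos(pi*t/3)/pi; evaluating from 0 to 3: ∫_{0}^{3} (-t - 3) sin(pi*t/3) dt = (-18/pi) - (9/pi) = -27/pi.
Summing the pieces and multiplying by (1/3) gives b_1 = -26/pi.

-26/pi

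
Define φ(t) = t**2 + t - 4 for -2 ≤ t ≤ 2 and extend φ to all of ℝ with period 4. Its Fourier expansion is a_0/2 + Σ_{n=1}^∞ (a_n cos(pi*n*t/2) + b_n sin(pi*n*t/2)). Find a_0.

a_0 = 1/2 ∫_{-2}^{2} φ(t) dt = 1/2 · (-32/3) = -16/3.

-16/3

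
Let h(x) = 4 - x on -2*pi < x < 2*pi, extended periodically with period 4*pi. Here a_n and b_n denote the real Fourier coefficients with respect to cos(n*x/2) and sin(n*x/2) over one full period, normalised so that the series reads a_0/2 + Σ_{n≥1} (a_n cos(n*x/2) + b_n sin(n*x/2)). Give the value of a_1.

0

a_1 = (1/(2*pi)) ∫_{-2*pi}^{2*pi} h(x) cos(x/2) dx.
Integrating by parts (boundary term plus one more integral), an antiderivative of (4 - x) cos(x/2) is -2*x*sin(x/2) + 8*sin(x/2) - 4*cos(x/2); evaluating from -2*pi to 2*pi: ∫_{-2*pi}^{2*pi} (4 - x) cos(x/2) dx = (4) - (4) = 0.
Hence a_1 = (1/(2*pi))·(0) = 0.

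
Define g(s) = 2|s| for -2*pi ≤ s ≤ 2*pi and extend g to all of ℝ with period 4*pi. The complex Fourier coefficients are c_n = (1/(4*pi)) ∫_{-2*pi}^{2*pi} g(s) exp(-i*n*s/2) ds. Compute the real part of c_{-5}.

-8/(25*pi)

Since g is real-valued, Re(c_{-5}) = (1/(4*pi)) ∫_{-2*pi}^{2*pi} g(s) cos(-5*s/2) ds = a_{5}/2.
g is even and cos(-5*s/2) is even, so the integrand is even: ∫_{-2*pi}^{2*pi} g(s) cos(-5*s/2) ds = 2∫_0^{2*pi} g(s) cos(-5*s/2) ds.
Integrating by parts (boundary term plus one more integral), an antiderivative of (2*s) cos(-5*s/2) is 4*s*sin(5*s/2)/5 + 8*cos(5*s/2)/25; evaluating from 0 to 2*pi: ∫_{0}^{2*pi} (2*s) cos(-5*s/2) ds = (-8/25) - (8/25) = -16/25.
So ∫_{-2*pi}^{2*pi} g(s) cos(-5*s/2) ds = -32/25.
Hence Re(c_{-5}) = (1/(4*pi))·(-32/25) = -8/(25*pi).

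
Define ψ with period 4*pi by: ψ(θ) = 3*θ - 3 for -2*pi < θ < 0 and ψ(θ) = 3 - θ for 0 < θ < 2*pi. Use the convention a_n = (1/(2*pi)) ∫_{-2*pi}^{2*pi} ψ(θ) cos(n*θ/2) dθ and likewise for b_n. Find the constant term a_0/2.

a_0 = (1/(2*pi)) ∫_{-2*pi}^{2*pi} ψ(θ) dθ = (1/(2*pi)) · (-8*pi**2) = -4*pi.
So the constant term a_0/2 = -2*pi.

-2*pi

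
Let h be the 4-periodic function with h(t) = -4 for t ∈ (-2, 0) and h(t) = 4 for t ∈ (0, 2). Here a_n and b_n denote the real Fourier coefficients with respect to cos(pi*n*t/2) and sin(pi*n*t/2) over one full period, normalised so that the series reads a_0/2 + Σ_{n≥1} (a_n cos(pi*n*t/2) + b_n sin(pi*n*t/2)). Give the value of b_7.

16/(7*pi)

b_7 = 1/2 ∫_{-2}^{2} h(t) sin(7*pi*t/2) dt.
h is odd and sin(7*pi*t/2) is odd, so the integrand is even and b_7 = ∫_0^{2} h(t) sin(7*pi*t/2) dt.
Directly, an antiderivative of (4) sin(7*pi*t/2) is -8*cos(7*pi*t/2)/(7*pi); evaluating from 0 to 2: ∫_{0}^{2} (4) sin(7*pi*t/2) dt = (8/(7*pi)) - (-8/(7*pi)) = 16/(7*pi).
Hence b_7 = 16/(7*pi).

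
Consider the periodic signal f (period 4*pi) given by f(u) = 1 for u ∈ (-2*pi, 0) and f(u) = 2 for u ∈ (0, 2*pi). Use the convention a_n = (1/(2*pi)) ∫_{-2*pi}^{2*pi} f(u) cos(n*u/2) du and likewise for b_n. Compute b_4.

0

b_4 = (1/(2*pi)) ∫_{-2*pi}^{2*pi} f(u) sin(2*u) du.
Split the integral at the breakpoints.
Directly, an antiderivative of (1) sin(2*u) is -cos(2*u)/2; evaluating from -2*pi to 0: ∫_{-2*pi}^{0} (1) sin(2*u) du = (-1/2) - (-1/2) = 0.
Directly, an antiderivative of (2) sin(2*u) is -cos(2*u); evaluating from 0 to 2*pi: ∫_{0}^{2*pi} (2) sin(2*u) du = (-1) - (-1) = 0.
Summing the pieces and multiplying by (1/(2*pi)) gives b_4 = 0.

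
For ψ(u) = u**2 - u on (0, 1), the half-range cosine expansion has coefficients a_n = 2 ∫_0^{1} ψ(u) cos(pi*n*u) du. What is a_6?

a_6 = 2 ∫_0^{1} (u**2 - u) cos(6*pi*u) du.
Integrating by parts twice (tabular method), an antiderivative of (u**2 - u) cos(6*pi*u) is u**2*sin(6*pi*u)/(6*pi) - u*sin(6*pi*u)/(6*pi) + u*cos(6*pi*u)/(18*pi**2) - sin(6*pi*u)/(108*pi**3) - cos(6*pi*u)/(36*pi**2); evaluating from 0 to 1: ∫_{0}^{1} (u**2 - u) cos(6*pi*u) du = (1/(36*pi**2)) - (-1/(36*pi**2)) = 1/(18*pi**2).
Hence a_6 = 2·(1/(18*pi**2)) = 1/(9*pi**2).

1/(9*pi**2)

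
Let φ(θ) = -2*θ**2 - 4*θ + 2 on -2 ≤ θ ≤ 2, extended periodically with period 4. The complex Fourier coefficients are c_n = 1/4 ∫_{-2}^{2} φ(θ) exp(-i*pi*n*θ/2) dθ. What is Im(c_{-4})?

2/pi

Since φ is real-valued, Im(c_{-4}) = -1/4 ∫_{-2}^{2} φ(θ) sin(-2*pi*θ) dθ = b_{4}/2.
Integrating by parts twice (tabular method), an antiderivative of (-2*θ**2 - 4*θ + 2) sin(-2*pi*θ) is -θ**2*cos(2*pi*θ)/pi + θ*sin(2*pi*θ)/pi**2 - 2*θ*cos(2*pi*θ)/pi + sin(2*pi*θ)/pi**2 + cos(2*pi*θ)/(2*pi**3) + cos(2*pi*θ)/pi; evaluating from -2 to 2: ∫_{-2}^{2} (-2*θ**2 - 4*θ + 2) sin(-2*pi*θ) dθ = (-7/pi + 1/(2*pi**3)) - ((1/2 + pi**2)/pi**3) = -8/pi.
Hence Im(c_{-4}) = (-1/4)·(-8/pi) = 2/pi.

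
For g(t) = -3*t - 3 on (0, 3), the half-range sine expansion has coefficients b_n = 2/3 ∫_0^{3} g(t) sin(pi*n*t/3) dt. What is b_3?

-10/pi

b_3 = 2/3 ∫_0^{3} (-3*t - 3) sin(pi*t) dt.
Integrating by parts (boundary term plus one more integral), an antiderivative of (-3*t - 3) sin(pi*t) is 3*t*cos(pi*t)/pi - 3*sin(pi*t)/pi**2 + 3*cos(pi*t)/pi; evaluating from 0 to 3: ∫_{0}^{3} (-3*t - 3) sin(pi*t) dt = (-12/pi) - (3/pi) = -15/pi.
Hence b_3 = (2/3)·(-15/pi) = -10/pi.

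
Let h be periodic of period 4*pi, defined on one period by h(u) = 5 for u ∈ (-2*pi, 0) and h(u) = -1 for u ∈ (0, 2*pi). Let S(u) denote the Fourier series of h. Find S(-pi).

h is continuous at u = -pi with value 5, so the series converges to 5 there.

5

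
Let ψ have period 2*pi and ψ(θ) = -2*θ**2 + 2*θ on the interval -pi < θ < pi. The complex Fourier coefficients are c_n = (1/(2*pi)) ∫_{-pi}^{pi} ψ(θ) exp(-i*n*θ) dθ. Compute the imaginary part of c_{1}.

Since ψ is real-valued, Im(c_{1}) = -(1/(2*pi)) ∫_{-pi}^{pi} ψ(θ) sin(θ) dθ = -b_{1}/2.
Integrating by parts twice (tabular method), an antiderivative of (-2*θ**2 + 2*θ) sin(θ) is 2*θ**2*cos(θ) - 4*θ*sin(θ) - 2*θ*cos(θ) + 2*sin(θ) - 4*cos(θ); evaluating from -pi to pi: ∫_{-pi}^{pi} (-2*θ**2 + 2*θ) sin(θ) dθ = (-2*pi**2 + 4 + 2*pi) - (-2*pi**2 - 2*pi + 4) = 4*pi.
Hence Im(c_{1}) = (-1/(2*pi))·(4*pi) = -2.

-2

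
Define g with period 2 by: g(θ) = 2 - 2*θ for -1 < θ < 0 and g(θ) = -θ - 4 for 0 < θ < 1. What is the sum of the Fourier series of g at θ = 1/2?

-9/2

g is continuous at θ = 1/2 with value -9/2, so the series converges to -9/2 there.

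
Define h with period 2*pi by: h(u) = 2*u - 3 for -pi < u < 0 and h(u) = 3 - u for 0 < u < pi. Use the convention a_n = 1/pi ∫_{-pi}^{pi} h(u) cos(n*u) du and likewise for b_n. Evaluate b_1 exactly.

b_1 = 1/pi ∫_{-pi}^{pi} h(u) sin(u) du.
Split the integral at the breakpoints.
Integrating by parts (boundary term plus one more integral), an antiderivative of (2*u - 3) sin(u) is -2*u*cos(u) + 2*sin(u) + 3*cos(u); evaluating from -pi to 0: ∫_{-pi}^{0} (2*u - 3) sin(u) du = (3) - (-2*pi - 3) = 6 + 2*pi.
Integrating by parts (boundary term plus one more integral), an antiderivative of (3 - u) sin(u) is u*cos(u) - sin(u) - 3*cos(u); evaluating from 0 to pi: ∫_{0}^{pi} (3 - u) sin(u) du = (3 - pi) - (-3) = 6 - pi.
Summing the pieces and multiplying by (1/pi) gives b_1 = (pi + 12)/pi.

(pi + 12)/pi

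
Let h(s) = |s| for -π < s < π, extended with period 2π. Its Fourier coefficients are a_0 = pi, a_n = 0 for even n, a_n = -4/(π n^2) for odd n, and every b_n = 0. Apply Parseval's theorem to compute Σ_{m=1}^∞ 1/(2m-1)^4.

pi**4/96

Parseval: a_0^2/2 + Σ a_n^2 = (1/π) ∫_{-π}^{π} h(s)^2 ds = 2*pi**2/3.
Subtract a_0^2/2 = pi**2/2: Σ a_n^2 = pi**2/6.
Only odd n contribute, with a_n^2 = 16/(π^2 n^4), so Σ_{m≥1} 1/(2m-1)^4 = π^2·(pi**2/6)/16 = pi**4/96.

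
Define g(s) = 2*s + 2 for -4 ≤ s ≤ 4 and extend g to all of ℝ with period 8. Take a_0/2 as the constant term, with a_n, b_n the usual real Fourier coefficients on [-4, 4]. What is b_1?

16/pi

b_1 = 1/4 ∫_{-4}^{4} g(s) sin(pi*s/4) ds.
Integrating by parts (boundary term plus one more integral), an antiderivative of (2*s + 2) sin(pi*s/4) is -8*s*cos(pi*s/4)/pi + 32*sin(pi*s/4)/pi**2 - 8*cos(pi*s/4)/pi; evaluating from -4 to 4: ∫_{-4}^{4} (2*s + 2) sin(pi*s/4) ds = (40/pi) - (-24/pi) = 64/pi.
Hence b_1 = (1/4)·(64/pi) = 16/pi.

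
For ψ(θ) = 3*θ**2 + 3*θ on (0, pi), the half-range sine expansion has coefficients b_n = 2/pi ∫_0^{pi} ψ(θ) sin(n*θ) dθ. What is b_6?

b_6 = 2/pi ∫_0^{pi} (3*θ**2 + 3*θ) sin(6*θ) dθ.
Integrating by parts twice (tabular method), an antiderivative of (3*θ**2 + 3*θ) sin(6*θ) is -θ**2*cos(6*θ)/2 + θ*sin(6*θ)/6 - θ*cos(6*θ)/2 + sin(6*θ)/12 + cos(6*θ)/36; evaluating from 0 to pi: ∫_{0}^{pi} (3*θ**2 + 3*θ) sin(6*θ) dθ = (-pi**2/2 - pi/2 + 1/36) - (1/36) = -pi*(1 + pi)/2.
Hence b_6 = (2/pi)·(-pi*(1 + pi)/2) = -pi - 1.

-pi - 1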